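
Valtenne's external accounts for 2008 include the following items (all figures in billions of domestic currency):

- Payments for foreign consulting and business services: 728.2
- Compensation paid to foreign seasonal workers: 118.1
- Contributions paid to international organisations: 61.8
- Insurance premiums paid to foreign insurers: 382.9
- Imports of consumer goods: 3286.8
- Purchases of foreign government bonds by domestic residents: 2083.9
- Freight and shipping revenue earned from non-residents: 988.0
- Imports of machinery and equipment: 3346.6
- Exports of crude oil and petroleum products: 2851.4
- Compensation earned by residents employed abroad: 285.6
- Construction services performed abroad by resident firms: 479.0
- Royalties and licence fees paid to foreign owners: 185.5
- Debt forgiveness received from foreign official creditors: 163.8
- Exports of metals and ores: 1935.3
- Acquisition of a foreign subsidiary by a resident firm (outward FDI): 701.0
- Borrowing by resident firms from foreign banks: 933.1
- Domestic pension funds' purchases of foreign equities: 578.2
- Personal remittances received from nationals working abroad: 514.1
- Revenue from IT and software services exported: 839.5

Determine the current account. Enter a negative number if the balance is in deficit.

-217.0

Goods: 2851.4 + 1935.3 - 3286.8 - 3346.6 = -1846.7
Services: -382.9 - 728.2 + 988.0 - 185.5 + 839.5 + 479.0 = 1009.9
Primary income: 285.6 - 118.1 = 167.5
Secondary income: 514.1 - 61.8 = 452.3
Current account = (-1846.7) + 1009.9 + 167.5 + 452.3 = -217.0
(Excluded from the current account — financial account: purchases of foreign government bonds by domestic residents 2083.9, acquisition of a foreign subsidiary by a resident firm (outward FDI) 701.0, borrowing by resident firms from foreign banks 933.1, domestic pension funds' purchases of foreign equities 578.2; capital account: debt forgiveness received from foreign official creditors 163.8.)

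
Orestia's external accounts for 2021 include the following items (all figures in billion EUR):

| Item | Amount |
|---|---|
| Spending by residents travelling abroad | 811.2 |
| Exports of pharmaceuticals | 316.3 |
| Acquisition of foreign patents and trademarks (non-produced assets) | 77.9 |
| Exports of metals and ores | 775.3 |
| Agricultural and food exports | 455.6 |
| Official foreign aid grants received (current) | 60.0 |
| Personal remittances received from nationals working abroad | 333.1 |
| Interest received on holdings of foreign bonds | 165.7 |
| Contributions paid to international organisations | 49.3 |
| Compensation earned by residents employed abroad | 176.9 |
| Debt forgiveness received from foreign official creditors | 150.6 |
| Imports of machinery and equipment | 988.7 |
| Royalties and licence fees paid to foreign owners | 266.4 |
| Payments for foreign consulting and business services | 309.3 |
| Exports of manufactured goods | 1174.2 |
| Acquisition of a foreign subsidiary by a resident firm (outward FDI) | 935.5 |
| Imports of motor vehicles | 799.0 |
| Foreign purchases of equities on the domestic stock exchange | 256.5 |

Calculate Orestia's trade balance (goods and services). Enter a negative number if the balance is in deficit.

-453.2

Goods: 1174.2 + 316.3 - 988.7 + 455.6 - 799.0 + 775.3 = 933.7
Services: -309.3 - 266.4 - 811.2 = -1386.9
Trade balance = 933.7 + (-1386.9) = -453.2
(Excluded from the trade balance — capital account: acquisition of foreign patents and trademarks (non-produced assets) 77.9, debt forgiveness received from foreign official creditors 150.6; secondary income: official foreign aid grants received (current) 60.0, personal remittances received from nationals working abroad 333.1, contributions paid to international organisations 49.3; primary income: interest received on holdings of foreign bonds 165.7, compensation earned by residents employed abroad 176.9; financial account: acquisition of a foreign subsidiary by a resident firm (outward FDI) 935.5, foreign purchases of equities on the domestic stock exchange 256.5.)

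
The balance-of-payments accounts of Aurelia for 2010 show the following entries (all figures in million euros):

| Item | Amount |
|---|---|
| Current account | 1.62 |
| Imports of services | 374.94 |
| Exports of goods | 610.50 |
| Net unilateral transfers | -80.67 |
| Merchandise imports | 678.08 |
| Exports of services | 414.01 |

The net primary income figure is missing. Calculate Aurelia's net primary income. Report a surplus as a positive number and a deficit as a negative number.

110.80

Current account = goods balance + services balance + net primary income + net secondary income
Sum of the known components = -109.18
Net primary income = CA - (known components) = 1.62 - (-109.18) = 110.80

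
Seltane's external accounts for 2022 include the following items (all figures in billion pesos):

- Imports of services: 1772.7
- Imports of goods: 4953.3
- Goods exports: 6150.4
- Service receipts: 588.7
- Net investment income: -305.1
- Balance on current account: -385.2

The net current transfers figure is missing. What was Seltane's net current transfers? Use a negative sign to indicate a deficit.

Current account = goods balance + services balance + net primary income + net secondary income
Sum of the known components = -292.0
Net current transfers = CA - (known components) = -385.2 - (-292.0) = -93.2

-93.2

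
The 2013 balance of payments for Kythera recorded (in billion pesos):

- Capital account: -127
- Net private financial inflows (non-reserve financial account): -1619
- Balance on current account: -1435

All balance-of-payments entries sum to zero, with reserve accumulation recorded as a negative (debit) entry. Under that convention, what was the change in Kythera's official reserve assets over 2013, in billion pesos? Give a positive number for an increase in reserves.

Official reserve transactions balance = -((-1435) + (-127) + (-1619)) = 3181
An accumulation of reserves is recorded as a debit (negative entry), so the change in the stock of reserves is the negative of that balance.
Change in official reserves = -(3181) = -3181

-3181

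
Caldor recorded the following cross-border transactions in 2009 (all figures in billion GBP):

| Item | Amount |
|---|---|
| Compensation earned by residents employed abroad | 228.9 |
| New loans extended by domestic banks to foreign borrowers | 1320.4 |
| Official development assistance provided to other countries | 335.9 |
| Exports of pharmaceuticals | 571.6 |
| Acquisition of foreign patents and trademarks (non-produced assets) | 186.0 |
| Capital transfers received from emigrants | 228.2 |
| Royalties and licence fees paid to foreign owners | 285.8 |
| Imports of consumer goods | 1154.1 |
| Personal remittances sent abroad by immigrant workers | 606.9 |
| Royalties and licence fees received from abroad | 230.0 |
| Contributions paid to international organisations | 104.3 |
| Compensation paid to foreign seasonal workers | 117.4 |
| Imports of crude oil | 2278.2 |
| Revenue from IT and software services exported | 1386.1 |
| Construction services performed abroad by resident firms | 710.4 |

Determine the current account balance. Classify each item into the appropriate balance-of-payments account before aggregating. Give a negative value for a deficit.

Goods: -2278.2 + 571.6 - 1154.1 = -2860.7
Services: -285.8 + 1386.1 + 710.4 + 230.0 = 2040.7
Primary income: -117.4 + 228.9 = 111.5
Secondary income: -606.9 - 335.9 - 104.3 = -1047.1
Current account = (-2860.7) + 2040.7 + 111.5 + (-1047.1) = -1755.6
(Excluded from the current account — financial account: new loans extended by domestic banks to foreign borrowers 1320.4; capital account: acquisition of foreign patents and trademarks (non-produced assets) 186.0, capital transfers received from emigrants 228.2.)

-1755.6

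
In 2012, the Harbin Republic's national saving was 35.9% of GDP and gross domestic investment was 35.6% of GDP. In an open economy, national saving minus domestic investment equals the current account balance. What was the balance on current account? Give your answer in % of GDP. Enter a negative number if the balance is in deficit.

CA = S - I = 35.9 - 35.6 = 0.3

0.3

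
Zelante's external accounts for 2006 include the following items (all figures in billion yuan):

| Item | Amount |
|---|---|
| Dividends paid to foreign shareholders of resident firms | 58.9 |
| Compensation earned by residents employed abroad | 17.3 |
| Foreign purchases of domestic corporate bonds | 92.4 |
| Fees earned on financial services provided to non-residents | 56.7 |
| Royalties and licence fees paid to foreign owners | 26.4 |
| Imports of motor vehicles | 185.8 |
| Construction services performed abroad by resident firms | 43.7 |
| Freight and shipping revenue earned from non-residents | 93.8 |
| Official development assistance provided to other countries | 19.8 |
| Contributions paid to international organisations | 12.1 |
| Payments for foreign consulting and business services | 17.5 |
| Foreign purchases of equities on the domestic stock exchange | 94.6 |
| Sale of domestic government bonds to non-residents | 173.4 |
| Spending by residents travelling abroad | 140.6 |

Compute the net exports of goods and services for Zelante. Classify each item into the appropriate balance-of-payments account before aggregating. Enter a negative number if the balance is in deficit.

Goods: -185.8
Services: -17.5 + 56.7 - 26.4 + 43.7 + 93.8 - 140.6 = 9.7
Trade balance = -185.8 + 9.7 = -176.1
(Excluded from the trade balance — primary income: dividends paid to foreign shareholders of resident firms 58.9, compensation earned by residents employed abroad 17.3; financial account: foreign purchases of domestic corporate bonds 92.4, foreign purchases of equities on the domestic stock exchange 94.6, sale of domestic government bonds to non-residents 173.4; secondary income: official development assistance provided to other countries 19.8, contributions paid to international organisations 12.1.)

-176.1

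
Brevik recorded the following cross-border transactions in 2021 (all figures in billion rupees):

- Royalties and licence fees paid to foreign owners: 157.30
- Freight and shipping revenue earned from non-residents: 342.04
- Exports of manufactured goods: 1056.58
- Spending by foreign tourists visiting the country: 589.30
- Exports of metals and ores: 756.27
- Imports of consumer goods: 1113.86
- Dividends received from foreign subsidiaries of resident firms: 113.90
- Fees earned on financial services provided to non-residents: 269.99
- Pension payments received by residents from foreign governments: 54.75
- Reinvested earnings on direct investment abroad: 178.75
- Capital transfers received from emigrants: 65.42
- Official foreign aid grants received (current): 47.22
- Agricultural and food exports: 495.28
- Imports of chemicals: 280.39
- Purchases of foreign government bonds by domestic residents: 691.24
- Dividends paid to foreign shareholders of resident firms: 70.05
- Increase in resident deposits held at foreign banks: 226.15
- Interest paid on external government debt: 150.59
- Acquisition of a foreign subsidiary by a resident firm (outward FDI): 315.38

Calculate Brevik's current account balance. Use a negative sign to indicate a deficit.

2131.89

Goods: 495.28 - 1113.86 + 756.27 - 280.39 + 1056.58 = 913.88
Services: -157.30 + 589.30 + 269.99 + 342.04 = 1044.03
Primary income: -150.59 + 178.75 + 113.90 - 70.05 = 72.01
Secondary income: 47.22 + 54.75 = 101.97
Current account = 913.88 + 1044.03 + 72.01 + 101.97 = 2131.89
(Excluded from the current account — capital account: capital transfers received from emigrants 65.42; financial account: purchases of foreign government bonds by domestic residents 691.24, increase in resident deposits held at foreign banks 226.15, acquisition of a foreign subsidiary by a resident firm (outward FDI) 315.38.)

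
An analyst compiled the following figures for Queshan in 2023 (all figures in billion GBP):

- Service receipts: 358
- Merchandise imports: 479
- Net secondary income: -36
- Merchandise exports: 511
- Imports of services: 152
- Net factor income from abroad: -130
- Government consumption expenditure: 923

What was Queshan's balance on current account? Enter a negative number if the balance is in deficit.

72

Goods balance = 511 - 479 = 32
Services balance = 358 - 152 = 206
Trade balance (goods + services) = 32 + 206 = 238
Net primary income = -130
Net secondary income = -36
Current account = 238 + (-130) + (-36) = 72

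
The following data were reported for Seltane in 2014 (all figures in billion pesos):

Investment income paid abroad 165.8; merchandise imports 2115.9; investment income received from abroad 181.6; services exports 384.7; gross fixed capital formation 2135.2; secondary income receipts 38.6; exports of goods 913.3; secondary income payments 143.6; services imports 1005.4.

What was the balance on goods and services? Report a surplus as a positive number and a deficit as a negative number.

-1823.3

Goods balance = 913.3 - 2115.9 = -1202.6
Services balance = 384.7 - 1005.4 = -620.7
Trade balance (goods + services) = -1202.6 + (-620.7) = -1823.3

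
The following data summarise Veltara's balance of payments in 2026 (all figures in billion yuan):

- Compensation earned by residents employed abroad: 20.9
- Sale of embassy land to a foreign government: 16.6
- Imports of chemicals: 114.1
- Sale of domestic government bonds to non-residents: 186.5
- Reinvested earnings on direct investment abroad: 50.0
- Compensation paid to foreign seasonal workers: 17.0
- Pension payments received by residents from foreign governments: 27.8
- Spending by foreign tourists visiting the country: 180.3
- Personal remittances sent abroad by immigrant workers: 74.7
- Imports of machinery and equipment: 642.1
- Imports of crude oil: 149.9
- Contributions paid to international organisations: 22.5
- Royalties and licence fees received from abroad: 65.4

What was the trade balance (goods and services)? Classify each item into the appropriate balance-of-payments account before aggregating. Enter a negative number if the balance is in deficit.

-660.4

Goods: -149.9 - 642.1 - 114.1 = -906.1
Services: 180.3 + 65.4 = 245.7
Trade balance = -906.1 + 245.7 = -660.4
(Excluded from the trade balance — primary income: compensation earned by residents employed abroad 20.9, reinvested earnings on direct investment abroad 50.0, compensation paid to foreign seasonal workers 17.0; capital account: sale of embassy land to a foreign government 16.6; financial account: sale of domestic government bonds to non-residents 186.5; secondary income: pension payments received by residents from foreign governments 27.8, personal remittances sent abroad by immigrant workers 74.7, contributions paid to international organisations 22.5.)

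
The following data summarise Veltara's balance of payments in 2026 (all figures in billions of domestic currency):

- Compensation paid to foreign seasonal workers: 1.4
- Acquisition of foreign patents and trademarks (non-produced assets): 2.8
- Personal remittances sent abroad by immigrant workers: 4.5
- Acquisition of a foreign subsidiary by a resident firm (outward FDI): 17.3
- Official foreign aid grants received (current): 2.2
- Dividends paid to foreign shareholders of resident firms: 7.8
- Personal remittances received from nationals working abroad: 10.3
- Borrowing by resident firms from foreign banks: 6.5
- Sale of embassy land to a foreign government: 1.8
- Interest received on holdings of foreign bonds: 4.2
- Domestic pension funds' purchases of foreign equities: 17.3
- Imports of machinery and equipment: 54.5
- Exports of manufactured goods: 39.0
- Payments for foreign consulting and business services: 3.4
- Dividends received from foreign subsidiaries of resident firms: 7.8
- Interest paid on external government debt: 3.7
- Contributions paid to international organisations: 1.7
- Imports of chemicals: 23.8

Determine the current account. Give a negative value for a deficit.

Goods: -54.5 + 39.0 - 23.8 = -39.3
Services: -3.4
Primary income: 4.2 - 7.8 - 3.7 + 7.8 - 1.4 = -0.9
Secondary income: 2.2 + 10.3 - 4.5 - 1.7 = 6.3
Current account = (-39.3) + (-3.4) + (-0.9) + 6.3 = -37.3
(Excluded from the current account — capital account: acquisition of foreign patents and trademarks (non-produced assets) 2.8, sale of embassy land to a foreign government 1.8; financial account: acquisition of a foreign subsidiary by a resident firm (outward FDI) 17.3, borrowing by resident firms from foreign banks 6.5, domestic pension funds' purchases of foreign equities 17.3.)

-37.3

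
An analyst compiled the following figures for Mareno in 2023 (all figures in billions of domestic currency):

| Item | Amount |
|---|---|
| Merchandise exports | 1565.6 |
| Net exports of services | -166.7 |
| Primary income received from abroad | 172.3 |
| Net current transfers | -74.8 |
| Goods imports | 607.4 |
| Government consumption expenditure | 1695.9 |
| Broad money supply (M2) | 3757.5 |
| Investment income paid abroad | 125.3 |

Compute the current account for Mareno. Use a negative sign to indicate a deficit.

763.7

Goods balance = 1565.6 - 607.4 = 958.2
Services balance = -166.7
Trade balance (goods + services) = 958.2 + (-166.7) = 791.5
Net primary income = 172.3 - 125.3 = 47.0
Net secondary income = -74.8
Current account = 791.5 + 47.0 + (-74.8) = 763.7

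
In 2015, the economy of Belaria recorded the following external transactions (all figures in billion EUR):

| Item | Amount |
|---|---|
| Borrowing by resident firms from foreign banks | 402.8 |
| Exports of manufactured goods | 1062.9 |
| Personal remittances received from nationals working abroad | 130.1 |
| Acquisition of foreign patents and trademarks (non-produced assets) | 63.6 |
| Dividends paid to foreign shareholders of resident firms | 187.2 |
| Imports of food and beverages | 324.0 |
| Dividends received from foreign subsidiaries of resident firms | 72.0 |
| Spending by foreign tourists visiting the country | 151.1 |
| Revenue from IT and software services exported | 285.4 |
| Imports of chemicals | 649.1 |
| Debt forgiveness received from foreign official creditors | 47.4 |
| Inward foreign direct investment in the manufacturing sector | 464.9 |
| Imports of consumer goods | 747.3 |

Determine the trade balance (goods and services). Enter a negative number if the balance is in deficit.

-221.0

Goods: -747.3 - 324.0 - 649.1 + 1062.9 = -657.5
Services: 285.4 + 151.1 = 436.5
Trade balance = -657.5 + 436.5 = -221.0
(Excluded from the trade balance — financial account: borrowing by resident firms from foreign banks 402.8, inward foreign direct investment in the manufacturing sector 464.9; secondary income: personal remittances received from nationals working abroad 130.1; capital account: acquisition of foreign patents and trademarks (non-produced assets) 63.6, debt forgiveness received from foreign official creditors 47.4; primary income: dividends paid to foreign shareholders of resident firms 187.2, dividends received from foreign subsidiaries of resident firms 72.0.)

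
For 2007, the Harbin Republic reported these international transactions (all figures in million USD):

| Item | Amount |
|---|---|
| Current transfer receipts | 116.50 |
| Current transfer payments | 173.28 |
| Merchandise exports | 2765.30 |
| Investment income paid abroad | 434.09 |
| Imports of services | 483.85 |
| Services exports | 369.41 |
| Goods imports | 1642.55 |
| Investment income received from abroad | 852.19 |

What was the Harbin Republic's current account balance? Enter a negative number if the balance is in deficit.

Goods balance = 2765.30 - 1642.55 = 1122.75
Services balance = 369.41 - 483.85 = -114.44
Trade balance (goods + services) = 1122.75 + (-114.44) = 1008.31
Net primary income = 852.19 - 434.09 = 418.10
Net secondary income = 116.50 - 173.28 = -56.78
Current account = 1008.31 + 418.10 + (-56.78) = 1369.63

1369.63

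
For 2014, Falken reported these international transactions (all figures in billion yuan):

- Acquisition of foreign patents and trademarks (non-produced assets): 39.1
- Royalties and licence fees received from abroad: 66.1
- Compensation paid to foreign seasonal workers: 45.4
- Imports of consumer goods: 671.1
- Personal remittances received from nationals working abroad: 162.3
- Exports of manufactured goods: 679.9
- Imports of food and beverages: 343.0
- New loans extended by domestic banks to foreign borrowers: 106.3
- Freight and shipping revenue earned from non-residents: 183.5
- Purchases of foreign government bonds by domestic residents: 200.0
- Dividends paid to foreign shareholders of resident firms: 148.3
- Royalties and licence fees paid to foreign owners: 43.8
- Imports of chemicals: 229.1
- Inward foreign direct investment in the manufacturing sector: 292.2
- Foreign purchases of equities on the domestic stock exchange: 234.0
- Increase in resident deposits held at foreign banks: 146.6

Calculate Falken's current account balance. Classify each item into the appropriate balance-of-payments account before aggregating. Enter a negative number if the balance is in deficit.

-388.9

Goods: -229.1 + 679.9 - 343.0 - 671.1 = -563.3
Services: 183.5 + 66.1 - 43.8 = 205.8
Primary income: -45.4 - 148.3 = -193.7
Secondary income: 162.3
Current account = (-563.3) + 205.8 + (-193.7) + 162.3 = -388.9
(Excluded from the current account — capital account: acquisition of foreign patents and trademarks (non-produced assets) 39.1; financial account: new loans extended by domestic banks to foreign borrowers 106.3, purchases of foreign government bonds by domestic residents 200.0, inward foreign direct investment in the manufacturing sector 292.2, foreign purchases of equities on the domestic stock exchange 234.0, increase in resident deposits held at foreign banks 146.6.)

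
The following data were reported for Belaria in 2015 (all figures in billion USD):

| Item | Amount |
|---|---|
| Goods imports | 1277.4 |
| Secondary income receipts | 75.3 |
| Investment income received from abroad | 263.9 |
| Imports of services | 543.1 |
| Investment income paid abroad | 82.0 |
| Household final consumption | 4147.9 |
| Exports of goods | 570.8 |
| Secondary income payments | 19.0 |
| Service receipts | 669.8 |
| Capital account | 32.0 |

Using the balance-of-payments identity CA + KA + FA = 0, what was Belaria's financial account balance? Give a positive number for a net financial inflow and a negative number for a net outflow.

Goods balance = 570.8 - 1277.4 = -706.6
Services balance = 669.8 - 543.1 = 126.7
Trade balance (goods + services) = -706.6 + 126.7 = -579.9
Net primary income = 263.9 - 82.0 = 181.9
Net secondary income = 75.3 - 19.0 = 56.3
Current account = -579.9 + 181.9 + 56.3 = -341.7
Financial account = -(-341.7 + 32.0) = 309.7

309.7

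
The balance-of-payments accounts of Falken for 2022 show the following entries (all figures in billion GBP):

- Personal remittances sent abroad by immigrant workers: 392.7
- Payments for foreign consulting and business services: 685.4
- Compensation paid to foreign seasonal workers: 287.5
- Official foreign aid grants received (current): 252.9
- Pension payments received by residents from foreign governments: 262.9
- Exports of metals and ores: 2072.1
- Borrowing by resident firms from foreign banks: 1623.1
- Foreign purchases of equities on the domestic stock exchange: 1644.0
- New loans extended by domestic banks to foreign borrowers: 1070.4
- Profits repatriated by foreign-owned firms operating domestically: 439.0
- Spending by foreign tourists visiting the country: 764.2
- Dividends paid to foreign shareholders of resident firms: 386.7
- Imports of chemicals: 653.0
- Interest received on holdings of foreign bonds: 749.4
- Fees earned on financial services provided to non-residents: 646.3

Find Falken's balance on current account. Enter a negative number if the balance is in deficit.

1903.5

Goods: -653.0 + 2072.1 = 1419.1
Services: 646.3 - 685.4 + 764.2 = 725.1
Primary income: -287.5 - 386.7 + 749.4 - 439.0 = -363.8
Secondary income: 252.9 - 392.7 + 262.9 = 123.1
Current account = 1419.1 + 725.1 + (-363.8) + 123.1 = 1903.5
(Excluded from the current account — financial account: borrowing by resident firms from foreign banks 1623.1, foreign purchases of equities on the domestic stock exchange 1644.0, new loans extended by domestic banks to foreign borrowers 1070.4.)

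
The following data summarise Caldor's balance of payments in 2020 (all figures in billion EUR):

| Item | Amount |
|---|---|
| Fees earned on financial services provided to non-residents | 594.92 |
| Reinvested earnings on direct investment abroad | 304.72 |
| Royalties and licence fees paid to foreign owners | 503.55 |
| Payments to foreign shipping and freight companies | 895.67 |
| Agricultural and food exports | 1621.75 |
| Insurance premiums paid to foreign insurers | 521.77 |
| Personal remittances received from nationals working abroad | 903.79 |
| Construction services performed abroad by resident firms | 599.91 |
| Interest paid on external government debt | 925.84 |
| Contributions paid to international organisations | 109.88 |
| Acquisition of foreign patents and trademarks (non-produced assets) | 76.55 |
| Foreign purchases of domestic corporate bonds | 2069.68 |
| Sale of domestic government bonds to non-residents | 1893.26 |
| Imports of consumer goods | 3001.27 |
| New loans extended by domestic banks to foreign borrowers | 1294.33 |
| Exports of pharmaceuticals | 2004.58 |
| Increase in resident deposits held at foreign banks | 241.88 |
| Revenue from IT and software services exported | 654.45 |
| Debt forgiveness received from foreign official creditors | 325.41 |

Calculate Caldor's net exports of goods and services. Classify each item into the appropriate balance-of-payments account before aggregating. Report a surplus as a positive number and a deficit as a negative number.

Goods: 2004.58 - 3001.27 + 1621.75 = 625.06
Services: -521.77 - 503.55 - 895.67 + 599.91 + 594.92 + 654.45 = -71.71
Trade balance = 625.06 + (-71.71) = 553.35
(Excluded from the trade balance — primary income: reinvested earnings on direct investment abroad 304.72, interest paid on external government debt 925.84; secondary income: personal remittances received from nationals working abroad 903.79, contributions paid to international organisations 109.88; capital account: acquisition of foreign patents and trademarks (non-produced assets) 76.55, debt forgiveness received from foreign official creditors 325.41; financial account: foreign purchases of domestic corporate bonds 2069.68, sale of domestic government bonds to non-residents 1893.26, new loans extended by domestic banks to foreign borrowers 1294.33, increase in resident deposits held at foreign banks 241.88.)

553.35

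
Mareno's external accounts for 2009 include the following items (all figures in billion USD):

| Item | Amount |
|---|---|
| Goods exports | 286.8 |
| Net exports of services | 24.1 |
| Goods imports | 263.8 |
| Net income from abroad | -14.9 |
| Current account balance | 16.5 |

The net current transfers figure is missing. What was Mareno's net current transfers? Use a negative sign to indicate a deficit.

-15.7

Current account = goods balance + services balance + net primary income + net secondary income
Sum of the known components = 32.2
Net current transfers = CA - (known components) = 16.5 - 32.2 = -15.7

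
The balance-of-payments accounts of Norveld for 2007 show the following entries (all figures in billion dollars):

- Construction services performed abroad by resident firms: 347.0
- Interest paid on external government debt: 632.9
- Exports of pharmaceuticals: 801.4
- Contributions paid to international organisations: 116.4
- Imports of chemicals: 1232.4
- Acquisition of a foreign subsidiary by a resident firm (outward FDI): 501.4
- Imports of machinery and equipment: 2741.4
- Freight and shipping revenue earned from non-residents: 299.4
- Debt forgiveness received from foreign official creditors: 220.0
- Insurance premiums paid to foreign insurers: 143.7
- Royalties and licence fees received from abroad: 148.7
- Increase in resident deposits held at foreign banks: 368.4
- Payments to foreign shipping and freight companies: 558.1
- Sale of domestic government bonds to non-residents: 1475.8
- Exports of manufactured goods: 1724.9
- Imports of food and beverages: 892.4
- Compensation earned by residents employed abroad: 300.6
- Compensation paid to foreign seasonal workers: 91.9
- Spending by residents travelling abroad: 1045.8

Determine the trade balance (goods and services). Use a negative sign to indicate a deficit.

Goods: -1232.4 - 2741.4 + 801.4 - 892.4 + 1724.9 = -2339.9
Services: 299.4 - 143.7 - 558.1 - 1045.8 + 148.7 + 347.0 = -952.5
Trade balance = -2339.9 + (-952.5) = -3292.4
(Excluded from the trade balance — primary income: interest paid on external government debt 632.9, compensation earned by residents employed abroad 300.6, compensation paid to foreign seasonal workers 91.9; secondary income: contributions paid to international organisations 116.4; financial account: acquisition of a foreign subsidiary by a resident firm (outward FDI) 501.4, increase in resident deposits held at foreign banks 368.4, sale of domestic government bonds to non-residents 1475.8; capital account: debt forgiveness received from foreign official creditors 220.0.)

-3292.4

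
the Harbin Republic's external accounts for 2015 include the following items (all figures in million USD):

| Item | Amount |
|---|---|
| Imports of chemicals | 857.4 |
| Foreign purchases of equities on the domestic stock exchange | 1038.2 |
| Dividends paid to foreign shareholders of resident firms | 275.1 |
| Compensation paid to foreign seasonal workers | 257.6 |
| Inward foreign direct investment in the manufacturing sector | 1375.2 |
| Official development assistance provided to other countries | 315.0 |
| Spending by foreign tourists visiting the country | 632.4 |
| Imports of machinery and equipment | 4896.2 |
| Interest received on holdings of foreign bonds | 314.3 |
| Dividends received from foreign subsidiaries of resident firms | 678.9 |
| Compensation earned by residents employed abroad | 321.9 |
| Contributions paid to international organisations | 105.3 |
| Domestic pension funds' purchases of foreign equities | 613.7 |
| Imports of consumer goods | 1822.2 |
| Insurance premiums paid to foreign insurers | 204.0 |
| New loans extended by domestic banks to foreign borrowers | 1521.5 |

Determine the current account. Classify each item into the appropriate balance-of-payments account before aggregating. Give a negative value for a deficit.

-6785.3

Goods: -1822.2 - 4896.2 - 857.4 = -7575.8
Services: -204.0 + 632.4 = 428.4
Primary income: -257.6 + 321.9 + 678.9 - 275.1 + 314.3 = 782.4
Secondary income: -105.3 - 315.0 = -420.3
Current account = (-7575.8) + 428.4 + 782.4 + (-420.3) = -6785.3
(Excluded from the current account — financial account: foreign purchases of equities on the domestic stock exchange 1038.2, inward foreign direct investment in the manufacturing sector 1375.2, domestic pension funds' purchases of foreign equities 613.7, new loans extended by domestic banks to foreign borrowers 1521.5.)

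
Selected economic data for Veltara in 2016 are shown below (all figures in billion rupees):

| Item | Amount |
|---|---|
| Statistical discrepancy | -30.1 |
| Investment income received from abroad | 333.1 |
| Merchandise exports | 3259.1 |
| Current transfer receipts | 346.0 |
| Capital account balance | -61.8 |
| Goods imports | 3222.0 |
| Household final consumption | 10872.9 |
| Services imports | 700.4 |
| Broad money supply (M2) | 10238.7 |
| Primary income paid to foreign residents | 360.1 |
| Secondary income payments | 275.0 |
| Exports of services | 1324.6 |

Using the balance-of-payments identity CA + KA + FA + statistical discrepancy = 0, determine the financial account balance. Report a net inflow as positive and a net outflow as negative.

-613.4

Goods balance = 3259.1 - 3222.0 = 37.1
Services balance = 1324.6 - 700.4 = 624.2
Trade balance (goods + services) = 37.1 + 624.2 = 661.3
Net primary income = 333.1 - 360.1 = -27.0
Net secondary income = 346.0 - 275.0 = 71.0
Current account = 661.3 + (-27.0) + 71.0 = 705.3
Financial account = -(705.3 + (-61.8) + (-30.1)) = -613.4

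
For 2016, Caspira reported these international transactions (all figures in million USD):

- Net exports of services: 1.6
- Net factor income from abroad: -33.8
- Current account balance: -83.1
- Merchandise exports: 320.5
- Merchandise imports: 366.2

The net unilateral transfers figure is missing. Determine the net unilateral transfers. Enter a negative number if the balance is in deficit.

-5.2

Current account = goods balance + services balance + net primary income + net secondary income
Sum of the known components = -77.9
Net unilateral transfers = CA - (known components) = -83.1 - (-77.9) = -5.2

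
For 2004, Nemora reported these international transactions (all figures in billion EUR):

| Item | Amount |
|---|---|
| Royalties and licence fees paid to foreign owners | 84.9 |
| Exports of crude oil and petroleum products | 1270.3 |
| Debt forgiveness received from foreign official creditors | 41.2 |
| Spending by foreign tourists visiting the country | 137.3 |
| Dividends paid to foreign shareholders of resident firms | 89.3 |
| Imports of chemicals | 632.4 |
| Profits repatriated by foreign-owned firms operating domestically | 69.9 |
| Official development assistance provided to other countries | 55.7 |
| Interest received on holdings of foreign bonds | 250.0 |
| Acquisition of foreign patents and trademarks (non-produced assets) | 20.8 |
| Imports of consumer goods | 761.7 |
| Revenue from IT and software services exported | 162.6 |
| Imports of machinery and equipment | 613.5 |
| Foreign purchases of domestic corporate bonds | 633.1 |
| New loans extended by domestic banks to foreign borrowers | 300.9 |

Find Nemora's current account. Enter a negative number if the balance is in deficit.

Goods: -761.7 - 632.4 - 613.5 + 1270.3 = -737.3
Services: -84.9 + 162.6 + 137.3 = 215.0
Primary income: 250.0 - 89.3 - 69.9 = 90.8
Secondary income: -55.7
Current account = (-737.3) + 215.0 + 90.8 + (-55.7) = -487.2
(Excluded from the current account — capital account: debt forgiveness received from foreign official creditors 41.2, acquisition of foreign patents and trademarks (non-produced assets) 20.8; financial account: foreign purchases of domestic corporate bonds 633.1, new loans extended by domestic banks to foreign borrowers 300.9.)

-487.2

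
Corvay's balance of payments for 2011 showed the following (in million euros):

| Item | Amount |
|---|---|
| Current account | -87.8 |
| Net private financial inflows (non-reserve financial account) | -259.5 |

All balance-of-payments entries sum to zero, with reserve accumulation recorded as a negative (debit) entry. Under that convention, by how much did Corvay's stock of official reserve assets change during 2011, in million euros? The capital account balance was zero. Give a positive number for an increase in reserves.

-347.3

Official reserve transactions balance = -((-87.8) + (-259.5)) = 347.3
An accumulation of reserves is recorded as a debit (negative entry), so the change in the stock of reserves is the negative of that balance.
Change in official reserves = -(347.3) = -347.3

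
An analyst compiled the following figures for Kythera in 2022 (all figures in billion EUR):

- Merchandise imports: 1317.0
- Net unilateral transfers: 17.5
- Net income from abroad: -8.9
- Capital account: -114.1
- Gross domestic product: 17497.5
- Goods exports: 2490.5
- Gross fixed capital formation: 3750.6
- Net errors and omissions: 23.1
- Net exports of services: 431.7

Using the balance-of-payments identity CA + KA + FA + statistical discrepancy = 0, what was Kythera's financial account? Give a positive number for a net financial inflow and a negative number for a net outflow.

-1522.8

Goods balance = 2490.5 - 1317.0 = 1173.5
Services balance = 431.7
Trade balance (goods + services) = 1173.5 + 431.7 = 1605.2
Net primary income = -8.9
Net secondary income = 17.5
Current account = 1605.2 + (-8.9) + 17.5 = 1613.8
Financial account = -(1613.8 + (-114.1) + 23.1) = -1522.8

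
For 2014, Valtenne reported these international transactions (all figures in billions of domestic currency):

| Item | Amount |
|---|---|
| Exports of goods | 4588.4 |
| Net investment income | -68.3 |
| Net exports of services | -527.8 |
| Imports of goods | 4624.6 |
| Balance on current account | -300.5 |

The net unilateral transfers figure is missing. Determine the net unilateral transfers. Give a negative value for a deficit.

Current account = goods balance + services balance + net primary income + net secondary income
Sum of the known components = -632.3
Net unilateral transfers = CA - (known components) = -300.5 - (-632.3) = 331.8

331.8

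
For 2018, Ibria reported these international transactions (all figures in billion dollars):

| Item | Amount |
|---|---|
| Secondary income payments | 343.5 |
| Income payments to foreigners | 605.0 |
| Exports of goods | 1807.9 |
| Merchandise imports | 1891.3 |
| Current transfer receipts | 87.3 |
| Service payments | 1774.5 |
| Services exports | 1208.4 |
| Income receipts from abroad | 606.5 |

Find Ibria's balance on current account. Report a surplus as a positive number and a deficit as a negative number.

Goods balance = 1807.9 - 1891.3 = -83.4
Services balance = 1208.4 - 1774.5 = -566.1
Trade balance (goods + services) = -83.4 + (-566.1) = -649.5
Net primary income = 606.5 - 605.0 = 1.5
Net secondary income = 87.3 - 343.5 = -256.2
Current account = -649.5 + 1.5 + (-256.2) = -904.2

-904.2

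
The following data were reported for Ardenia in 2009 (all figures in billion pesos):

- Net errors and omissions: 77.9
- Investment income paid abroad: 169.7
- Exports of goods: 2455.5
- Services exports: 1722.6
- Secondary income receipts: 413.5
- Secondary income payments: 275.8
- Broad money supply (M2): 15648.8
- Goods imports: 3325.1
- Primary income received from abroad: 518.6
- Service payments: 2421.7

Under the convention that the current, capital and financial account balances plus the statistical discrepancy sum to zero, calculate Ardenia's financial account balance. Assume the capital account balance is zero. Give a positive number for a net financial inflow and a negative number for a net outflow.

Goods balance = 2455.5 - 3325.1 = -869.6
Services balance = 1722.6 - 2421.7 = -699.1
Trade balance (goods + services) = -869.6 + (-699.1) = -1568.7
Net primary income = 518.6 - 169.7 = 348.9
Net secondary income = 413.5 - 275.8 = 137.7
Current account = -1568.7 + 348.9 + 137.7 = -1082.1
Financial account = -(-1082.1 + 77.9) = 1004.2

1004.2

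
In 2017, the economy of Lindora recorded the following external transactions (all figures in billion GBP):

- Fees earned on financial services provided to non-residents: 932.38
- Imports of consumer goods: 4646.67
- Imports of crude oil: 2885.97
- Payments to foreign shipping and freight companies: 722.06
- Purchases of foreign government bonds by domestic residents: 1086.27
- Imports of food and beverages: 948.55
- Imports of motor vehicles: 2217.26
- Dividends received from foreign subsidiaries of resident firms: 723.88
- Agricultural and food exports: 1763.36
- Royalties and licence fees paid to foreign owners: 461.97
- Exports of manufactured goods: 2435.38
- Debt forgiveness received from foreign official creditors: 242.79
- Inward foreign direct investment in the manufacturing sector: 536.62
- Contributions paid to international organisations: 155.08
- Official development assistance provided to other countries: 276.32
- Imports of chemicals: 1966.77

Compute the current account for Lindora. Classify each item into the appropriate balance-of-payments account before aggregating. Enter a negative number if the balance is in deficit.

-8425.65

Goods: -2217.26 + 2435.38 - 4646.67 - 2885.97 - 1966.77 + 1763.36 - 948.55 = -8466.48
Services: -722.06 - 461.97 + 932.38 = -251.65
Primary income: 723.88
Secondary income: -155.08 - 276.32 = -431.40
Current account = (-8466.48) + (-251.65) + 723.88 + (-431.40) = -8425.65
(Excluded from the current account — financial account: purchases of foreign government bonds by domestic residents 1086.27, inward foreign direct investment in the manufacturing sector 536.62; capital account: debt forgiveness received from foreign official creditors 242.79.)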